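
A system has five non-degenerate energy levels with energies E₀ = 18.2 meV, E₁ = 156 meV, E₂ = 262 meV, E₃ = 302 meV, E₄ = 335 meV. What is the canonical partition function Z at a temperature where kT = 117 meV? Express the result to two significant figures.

Eᵢ/kT = 0.1556, 1.333, 2.239, 2.581, 2.863.
Z = Σ e^(−Eᵢ/kT) = e^(−0.1556) + e^(−1.333) + e^(−2.239) + e^(−2.581) + e^(−2.863) = 0.8559 + 0.2637 + 0.1066 + 0.07570 + 0.05710 = 1.359.

Z = 1.4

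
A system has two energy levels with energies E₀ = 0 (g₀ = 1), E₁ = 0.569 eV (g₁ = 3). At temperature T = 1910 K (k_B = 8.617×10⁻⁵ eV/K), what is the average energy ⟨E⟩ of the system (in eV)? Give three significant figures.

k_BT = 8.617×10⁻⁵ × 1910 K = 0.16458 eV.
Eᵢ/kT = 0, 3.4573.
Z = Σ gᵢe^(−Eᵢ/kT) = 1·e^(−0) + 3·e^(−3.4573) = 1.0000 + 0.094544 = 1.0945.
⟨E⟩ = Σ Eᵢ gᵢe^(−Eᵢ/kT) / Z = (0·1.0000 + 0.569·0.094544) / 1.0945 = 0.0492 eV.

0.0492 eV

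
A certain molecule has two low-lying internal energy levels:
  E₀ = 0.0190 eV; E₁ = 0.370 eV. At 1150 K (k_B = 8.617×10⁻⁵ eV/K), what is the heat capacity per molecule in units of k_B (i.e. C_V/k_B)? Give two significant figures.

k_BT = 8.617×10⁻⁵ × 1150 K = 0.09910 eV.
Eᵢ/kT = 0.1917, 3.734.
Z = Σ e^(−Eᵢ/kT) = e^(−0.1917) + e^(−3.734) = 0.8256 + 0.02390 = 0.8495.
⟨E⟩ = 0.02888 eV, ⟨E²⟩ = 0.004202 eV².
C_V/k_B = (⟨E²⟩ − ⟨E⟩²)/(kT)² = (0.004202 − 0.0008341)/0.009821 = 0.34.

0.34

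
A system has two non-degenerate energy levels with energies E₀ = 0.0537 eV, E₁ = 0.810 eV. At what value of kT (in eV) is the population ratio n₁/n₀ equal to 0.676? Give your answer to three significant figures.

n₁/n₀ = exp[−(E₁−E₀)/kT] = 0.676.
⇒ (E₁−E₀)/kT = ln(1/0.676) = ln(1.4793) = 0.39157.
kT = 0.7563 eV / 0.39157 = 1.93 eV.

1.93 eV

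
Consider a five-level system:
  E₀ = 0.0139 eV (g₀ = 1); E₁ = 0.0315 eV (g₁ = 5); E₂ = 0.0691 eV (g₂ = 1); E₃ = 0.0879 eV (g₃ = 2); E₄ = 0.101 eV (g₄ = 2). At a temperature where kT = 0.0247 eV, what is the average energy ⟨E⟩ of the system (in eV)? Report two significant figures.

0.030 eV

Eᵢ/kT = 0.5628, 1.275, 2.798, 3.559, 4.089.
Z = Σ gᵢe^(−Eᵢ/kT) = 1·e^(−0.5628) + 5·e^(−1.275) + 1·e^(−2.798) + 2·e^(−3.559) + 2·e^(−4.089) = 0.5696 + 1.397 + 0.06093 + 0.05693 + 0.03351 = 2.118.
⟨E⟩ = Σ Eᵢ gᵢe^(−Eᵢ/kT) / Z = (0.0139·0.5696 + 0.0315·1.397 + 0.0691·0.06093 + 0.0879·0.05693 + 0.101·0.03351) / 2.118 = 0.030 eV.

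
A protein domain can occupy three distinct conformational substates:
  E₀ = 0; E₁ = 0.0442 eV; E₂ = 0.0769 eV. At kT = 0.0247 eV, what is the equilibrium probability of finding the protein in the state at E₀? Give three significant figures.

Eᵢ/kT = 0, 1.7895, 3.1134.
Z = Σ e^(−Eᵢ/kT) = e^(−0) + e^(−1.7895) + e^(−3.1134) = 1.0000 + 0.16704 + 0.044450 = 1.2115.
P₀ = e^(−E₀/kT) / Z = 1.0000/1.2115 = 0.825.

0.825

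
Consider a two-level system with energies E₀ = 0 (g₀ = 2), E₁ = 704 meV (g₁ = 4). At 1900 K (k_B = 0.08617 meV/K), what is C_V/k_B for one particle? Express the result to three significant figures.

k_BT = 0.08617 × 1900 K = 163.72 meV.
Eᵢ/kT = 0, 4.3000.
Z = Σ gᵢe^(−Eᵢ/kT) = 2·e^(−0) + 4·e^(−4.3000) = 2.0000 + 0.054274 = 2.0543.
⟨E⟩ = 18.599 meV, ⟨E²⟩ = 13094 meV².
C_V/k_B = (⟨E²⟩ − ⟨E⟩²)/(kT)² = (13094 − 345.92)/26804 = 0.476.

0.476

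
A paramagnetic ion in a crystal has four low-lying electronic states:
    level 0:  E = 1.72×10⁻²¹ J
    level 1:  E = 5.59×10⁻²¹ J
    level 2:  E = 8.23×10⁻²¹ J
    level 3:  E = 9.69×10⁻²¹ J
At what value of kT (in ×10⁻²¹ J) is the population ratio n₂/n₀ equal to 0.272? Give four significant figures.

n₂/n₀ = exp[−(E₂−E₀)/kT] = 0.272.
⇒ (E₂−E₀)/kT = ln(1/0.272) = ln(3.67647) = 1.30195.
kT = 6.51 ×10⁻²¹ J / 1.30195 = 5.000 ×10⁻²¹ J.

5.000 ×10⁻²¹ J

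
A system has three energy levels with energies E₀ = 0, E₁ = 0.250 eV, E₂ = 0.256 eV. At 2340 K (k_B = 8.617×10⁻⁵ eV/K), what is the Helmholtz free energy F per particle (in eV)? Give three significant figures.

k_BT = 8.617×10⁻⁵ × 2340 K = 0.20164 eV.
Eᵢ/kT = 0, 1.2398, 1.2696.
Z = Σ e^(−Eᵢ/kT) = e^(−0) + e^(−1.2398) + e^(−1.2696) = 1.0000 + 0.28944 + 0.28094 = 1.5704.
F = −kT ln Z = −0.20164 × ln(1.5704) = −0.20164 × 0.45133 = -0.0910 eV.

-0.0910 eV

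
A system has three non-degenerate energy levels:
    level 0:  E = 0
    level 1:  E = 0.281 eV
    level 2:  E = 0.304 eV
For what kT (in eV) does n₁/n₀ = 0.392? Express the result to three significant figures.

0.300 eV

n₁/n₀ = exp[−(E₁−E₀)/kT] = 0.392.
⇒ (E₁−E₀)/kT = ln(1/0.392) = ln(2.5510) = 0.93649.
kT = 0.281 eV / 0.93649 = 0.300 eV.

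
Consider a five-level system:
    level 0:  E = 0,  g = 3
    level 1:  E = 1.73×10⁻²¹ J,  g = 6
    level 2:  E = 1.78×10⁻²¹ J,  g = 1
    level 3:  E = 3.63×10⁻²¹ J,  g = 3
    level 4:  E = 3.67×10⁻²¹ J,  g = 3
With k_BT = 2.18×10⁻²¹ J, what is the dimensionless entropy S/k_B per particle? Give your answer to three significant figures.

Eᵢ/kT = 0, 0.79358, 0.81651, 1.6651, 1.6835.
Z = Σ gᵢe^(−Eᵢ/kT) = 3·e^(−0) + 6·e^(−0.79358) + 1·e^(−0.81651) + 3·e^(−1.6651) + 3·e^(−1.6835) = 3.0000 + 2.7133 + 0.44197 + 0.56752 + 0.55717 = 7.2800.
⟨E⟩ = Σ EᵢPᵢ = 1.3167 ×10⁻²¹ J.
S/k_B = ln Z + ⟨E⟩/kT = ln(7.2800) + 1.3167/2.18 = 1.9851 + 0.60399 = 2.59.

2.59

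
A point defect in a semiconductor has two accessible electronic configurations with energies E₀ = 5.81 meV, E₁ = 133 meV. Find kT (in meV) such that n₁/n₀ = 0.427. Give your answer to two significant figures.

150 meV

n₁/n₀ = exp[−(E₁−E₀)/kT] = 0.427.
⇒ (E₁−E₀)/kT = ln(1/0.427) = ln(2.342) = 0.8510.
kT = 127.19 meV / 0.8510 = 150 meV.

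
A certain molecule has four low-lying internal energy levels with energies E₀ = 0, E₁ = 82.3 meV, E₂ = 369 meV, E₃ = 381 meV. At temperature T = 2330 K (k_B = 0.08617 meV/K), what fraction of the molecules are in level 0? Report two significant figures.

0.51

k_BT = 0.08617 × 2330 K = 200.8 meV.
Eᵢ/kT = 0, 0.4099, 1.838, 1.897.
Z = Σ e^(−Eᵢ/kT) = e^(−0) + e^(−0.4099) + e^(−1.838) + e^(−1.897) = 1.000 + 0.6637 + 0.1591 + 0.1500 = 1.973.
P₀ = e^(−E₀/kT) / Z = 1.000/1.973 = 0.51.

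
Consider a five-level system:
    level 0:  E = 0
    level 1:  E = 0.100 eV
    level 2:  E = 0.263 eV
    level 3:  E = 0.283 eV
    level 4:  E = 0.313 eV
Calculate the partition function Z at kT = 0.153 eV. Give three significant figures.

Eᵢ/kT = 0, 0.65359, 1.7190, 1.8497, 2.0458.
Z = Σ e^(−Eᵢ/kT) = e^(−0) + e^(−0.65359) + e^(−1.7190) + e^(−1.8497) + e^(−2.0458) = 1.0000 + 0.52017 + 0.17925 + 0.15728 + 0.12928 = 1.9860.

Z = 1.99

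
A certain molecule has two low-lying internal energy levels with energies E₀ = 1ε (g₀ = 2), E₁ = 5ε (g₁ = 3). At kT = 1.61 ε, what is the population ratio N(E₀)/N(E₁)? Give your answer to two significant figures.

8.0

n₀/n₁ = (g₀/g₁) exp[−(E₀−E₁)/kT] = (2/3) × exp(−(-4ε)/(1.61ε)) = (2/3) × exp(2.484) = 8.0.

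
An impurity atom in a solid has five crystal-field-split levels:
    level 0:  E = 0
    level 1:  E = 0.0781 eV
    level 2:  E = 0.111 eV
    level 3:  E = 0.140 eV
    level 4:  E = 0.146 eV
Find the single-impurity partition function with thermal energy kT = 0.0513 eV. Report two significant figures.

Z = 1.5

Eᵢ/kT = 0, 1.522, 2.164, 2.729, 2.846.
Z = Σ e^(−Eᵢ/kT) = e^(−0) + e^(−1.522) + e^(−2.164) + e^(−2.729) + e^(−2.846) = 1.000 + 0.2183 + 0.1149 + 0.06528 + 0.05808 = 1.457.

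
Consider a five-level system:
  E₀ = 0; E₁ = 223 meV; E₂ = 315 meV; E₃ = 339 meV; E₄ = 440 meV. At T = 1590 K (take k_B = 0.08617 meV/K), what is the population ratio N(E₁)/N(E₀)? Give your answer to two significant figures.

k_BT = 0.08617 × 1590 K = 137.0 meV.
n₁/n₀ = exp[−(E₁−E₀)/kT] = exp(−(223 meV)/(137.0 meV)) = exp(-1.628) = 0.20.

0.20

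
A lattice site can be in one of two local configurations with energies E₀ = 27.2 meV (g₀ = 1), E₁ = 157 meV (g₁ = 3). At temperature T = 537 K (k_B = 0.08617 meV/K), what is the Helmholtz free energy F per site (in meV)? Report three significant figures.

k_BT = 0.08617 × 537 K = 46.273 meV.
Eᵢ/kT = 0.58782, 3.3929.
Z = Σ gᵢe^(−Eᵢ/kT) = 1·e^(−0.58782) + 3·e^(−3.3929) = 0.55554 + 0.10083 = 0.65637.
F = −kT ln Z = −46.273 × ln(0.65637) = −46.273 × -0.42103 = 19.5 meV.

19.5 meV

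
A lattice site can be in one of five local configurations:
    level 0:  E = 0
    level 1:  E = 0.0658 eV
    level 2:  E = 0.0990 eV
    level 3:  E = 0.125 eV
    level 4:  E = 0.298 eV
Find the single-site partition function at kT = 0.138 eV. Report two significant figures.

Z = 2.6

Eᵢ/kT = 0, 0.4768, 0.7174, 0.9058, 2.159.
Z = Σ e^(−Eᵢ/kT) = e^(−0) + e^(−0.4768) + e^(−0.7174) + e^(−0.9058) + e^(−2.159) = 1.000 + 0.6208 + 0.4880 + 0.4042 + 0.1154 = 2.628.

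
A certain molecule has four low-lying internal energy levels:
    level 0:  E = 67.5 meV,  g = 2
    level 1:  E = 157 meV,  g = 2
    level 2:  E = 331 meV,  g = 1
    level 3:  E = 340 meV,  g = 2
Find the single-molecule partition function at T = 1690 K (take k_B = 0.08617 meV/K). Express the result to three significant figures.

k_BT = 0.08617 × 1690 K = 145.63 meV.
Eᵢ/kT = 0.46350, 1.0781, 2.2729, 2.3347.
Z = Σ gᵢe^(−Eᵢ/kT) = 2·e^(−0.46350) + 2·e^(−1.0781) + 1·e^(−2.2729) + 2·e^(−2.3347) = 1.2582 + 0.68048 + 0.10301 + 0.19368 = 2.2354.

Z = 2.24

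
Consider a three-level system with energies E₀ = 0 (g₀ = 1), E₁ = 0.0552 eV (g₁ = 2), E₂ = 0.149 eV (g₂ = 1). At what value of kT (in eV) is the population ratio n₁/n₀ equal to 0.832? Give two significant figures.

0.063 eV

n₁/n₀ = (g₁/g₀) exp[−(E₁−E₀)/kT] = 0.832.
⇒ (E₁−E₀)/kT = ln((2/1)/0.832) = ln(2.404) = 0.8771.
kT = 0.0552 eV / 0.8771 = 0.063 eV.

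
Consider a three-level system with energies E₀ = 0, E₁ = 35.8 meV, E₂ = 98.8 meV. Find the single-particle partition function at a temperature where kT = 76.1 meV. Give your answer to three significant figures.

Eᵢ/kT = 0, 0.47043, 1.2983.
Z = Σ e^(−Eᵢ/kT) = e^(−0) + e^(−0.47043) + e^(−1.2983) = 1.0000 + 0.62473 + 0.27300 = 1.8977.

Z = 1.90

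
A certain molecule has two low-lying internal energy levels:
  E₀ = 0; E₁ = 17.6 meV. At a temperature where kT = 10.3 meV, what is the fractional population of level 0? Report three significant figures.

Eᵢ/kT = 0, 1.7087.
Z = Σ e^(−Eᵢ/kT) = e^(−0) + e^(−1.7087) = 1.0000 + 0.18110 = 1.1811.
P₀ = e^(−E₀/kT) / Z = 1.0000/1.1811 = 0.847.

0.847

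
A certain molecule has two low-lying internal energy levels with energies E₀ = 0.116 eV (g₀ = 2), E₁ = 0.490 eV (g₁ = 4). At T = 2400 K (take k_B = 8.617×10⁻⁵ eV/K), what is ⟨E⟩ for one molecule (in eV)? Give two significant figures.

k_BT = 8.617×10⁻⁵ × 2400 K = 0.2068 eV.
Eᵢ/kT = 0.5609, 2.369.
Z = Σ gᵢe^(−Eᵢ/kT) = 2·e^(−0.5609) + 4·e^(−2.369) = 1.141 + 0.3743 = 1.515.
⟨E⟩ = Σ Eᵢ gᵢe^(−Eᵢ/kT) / Z = (0.116·1.141 + 0.490·0.3743) / 1.515 = 0.21 eV.

0.21 eV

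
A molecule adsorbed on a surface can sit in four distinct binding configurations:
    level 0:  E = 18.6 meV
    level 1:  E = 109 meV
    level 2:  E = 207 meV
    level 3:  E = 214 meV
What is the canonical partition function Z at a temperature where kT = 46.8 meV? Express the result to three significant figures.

Z = 0.792

Eᵢ/kT = 0.39744, 2.3291, 4.4231, 4.5726.
Z = Σ e^(−Eᵢ/kT) = e^(−0.39744) + e^(−2.3291) + e^(−4.4231) + e^(−4.5726) = 0.67204 + 0.097383 + 0.011997 + 0.010331 = 0.79175.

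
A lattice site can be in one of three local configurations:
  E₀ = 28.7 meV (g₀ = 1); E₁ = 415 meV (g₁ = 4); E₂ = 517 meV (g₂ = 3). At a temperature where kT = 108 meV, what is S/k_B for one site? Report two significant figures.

0.61

Eᵢ/kT = 0.2657, 3.843, 4.787.
Z = Σ gᵢe^(−Eᵢ/kT) = 1·e^(−0.2657) + 4·e^(−3.843) + 3·e^(−4.787) = 0.7667 + 0.08572 + 0.02501 = 0.8774.
⟨E⟩ = Σ EᵢPᵢ = 80.36 meV.
S/k_B = ln Z + ⟨E⟩/kT = ln(0.8774) + 80.36/108 = -0.1308 + 0.7441 = 0.61.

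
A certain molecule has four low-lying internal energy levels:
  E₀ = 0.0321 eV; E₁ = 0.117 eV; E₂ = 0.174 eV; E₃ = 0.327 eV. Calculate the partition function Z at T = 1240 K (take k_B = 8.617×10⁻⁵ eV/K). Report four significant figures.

Z = 1.318

k_BT = 8.617×10⁻⁵ × 1240 K = 0.106851 eV.
Eᵢ/kT = 0.300418, 1.09498, 1.62844, 3.06034.
Z = Σ e^(−Eᵢ/kT) = e^(−0.300418) + e^(−1.09498) + e^(−1.62844) + e^(−3.06034) = 0.740509 + 0.334546 + 0.196235 + 0.0468718 = 1.31816.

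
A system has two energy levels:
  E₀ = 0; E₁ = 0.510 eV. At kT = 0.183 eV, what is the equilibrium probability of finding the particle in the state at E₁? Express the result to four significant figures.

0.05804

Eᵢ/kT = 0, 2.78689.
Z = Σ e^(−Eᵢ/kT) = e^(−0) + e^(−2.78689) = 1.00000 + 0.0616125 = 1.06161.
P₁ = e^(−E₁/kT) / Z = 0.0616125/1.06161 = 0.05804.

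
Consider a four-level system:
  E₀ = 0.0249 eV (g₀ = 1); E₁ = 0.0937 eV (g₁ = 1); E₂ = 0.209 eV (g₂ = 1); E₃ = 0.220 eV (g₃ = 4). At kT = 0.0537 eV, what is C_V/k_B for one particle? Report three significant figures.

Eᵢ/kT = 0.46369, 1.7449, 3.8920, 4.0968.
Z = Σ gᵢe^(−Eᵢ/kT) = 1·e^(−0.46369) + 1·e^(−1.7449) + 1·e^(−3.8920) + 4·e^(−4.0968) = 0.62896 + 0.17466 + 0.020404 + 0.066503 = 0.89053.
⟨E⟩ = 0.057182 eV, ⟨E²⟩ = 0.0067751 eV².
C_V/k_B = (⟨E²⟩ − ⟨E⟩²)/(kT)² = (0.0067751 − 0.0032698)/0.0028837 = 1.22.

1.22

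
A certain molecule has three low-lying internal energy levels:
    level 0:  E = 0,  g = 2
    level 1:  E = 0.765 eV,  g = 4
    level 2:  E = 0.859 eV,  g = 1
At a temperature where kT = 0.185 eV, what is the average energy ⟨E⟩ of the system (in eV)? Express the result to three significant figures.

Eᵢ/kT = 0, 4.1351, 4.6432.
Z = Σ gᵢe^(−Eᵢ/kT) = 2·e^(−0) + 4·e^(−4.1351) + 1·e^(−4.6432) = 2.0000 + 0.064004 + 0.0096268 = 2.0736.
⟨E⟩ = Σ Eᵢ gᵢe^(−Eᵢ/kT) / Z = (0·2.0000 + 0.765·0.064004 + 0.859·0.0096268) / 2.0736 = 0.0276 eV.

0.0276 eV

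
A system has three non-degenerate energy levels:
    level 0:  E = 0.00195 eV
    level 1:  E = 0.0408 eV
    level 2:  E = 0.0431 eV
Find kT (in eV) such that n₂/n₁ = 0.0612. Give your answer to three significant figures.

0.000823 eV

n₂/n₁ = exp[−(E₂−E₁)/kT] = 0.0612.
⇒ (E₂−E₁)/kT = ln(1/0.0612) = ln(16.340) = 2.7936.
kT = 0.0023 eV / 2.7936 = 0.000823 eV.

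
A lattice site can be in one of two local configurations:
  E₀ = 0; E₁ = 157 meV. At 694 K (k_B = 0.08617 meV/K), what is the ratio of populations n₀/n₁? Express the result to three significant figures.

13.8

k_BT = 0.08617 × 694 K = 59.802 meV.
n₀/n₁ = exp[−(E₀−E₁)/kT] = exp(−(-157 meV)/(59.802 meV)) = exp(2.6253) = 13.8.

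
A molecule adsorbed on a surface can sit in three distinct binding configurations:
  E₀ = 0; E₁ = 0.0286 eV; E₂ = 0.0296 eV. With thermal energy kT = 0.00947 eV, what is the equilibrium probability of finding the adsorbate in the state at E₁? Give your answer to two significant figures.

Eᵢ/kT = 0, 3.020, 3.126.
Z = Σ e^(−Eᵢ/kT) = e^(−0) + e^(−3.020) + e^(−3.126) = 1.000 + 0.04880 + 0.04389 = 1.093.
P₁ = e^(−E₁/kT) / Z = 0.04880/1.093 = 0.045.

0.045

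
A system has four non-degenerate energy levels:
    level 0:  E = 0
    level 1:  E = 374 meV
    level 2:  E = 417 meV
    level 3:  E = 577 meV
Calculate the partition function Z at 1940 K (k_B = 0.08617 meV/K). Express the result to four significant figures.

k_BT = 0.08617 × 1940 K = 167.170 meV.
Eᵢ/kT = 0, 2.23724, 2.49447, 3.45158.
Z = Σ e^(−Eᵢ/kT) = e^(−0) + e^(−2.23724) + e^(−2.49447) + e^(−3.45158) = 1.00000 + 0.106753 + 0.0825402 + 0.0316955 = 1.22099.

Z = 1.221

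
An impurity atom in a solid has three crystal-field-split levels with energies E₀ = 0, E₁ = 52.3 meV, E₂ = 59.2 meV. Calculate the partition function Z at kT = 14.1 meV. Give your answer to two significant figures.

Z = 1.0

Eᵢ/kT = 0, 3.709, 4.199.
Z = Σ e^(−Eᵢ/kT) = e^(−0) + e^(−3.709) + e^(−4.199) = 1.000 + 0.02450 + 0.01501 = 1.040.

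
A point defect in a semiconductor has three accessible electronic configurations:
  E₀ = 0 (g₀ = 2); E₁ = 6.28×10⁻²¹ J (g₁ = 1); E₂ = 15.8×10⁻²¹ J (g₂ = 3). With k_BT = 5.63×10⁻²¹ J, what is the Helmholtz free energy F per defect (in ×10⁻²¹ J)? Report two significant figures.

-5.2 ×10⁻²¹ J

Eᵢ/kT = 0, 1.115, 2.806.
Z = Σ gᵢe^(−Eᵢ/kT) = 2·e^(−0) + 1·e^(−1.115) + 3·e^(−2.806) = 2.000 + 0.3279 + 0.1813 = 2.509.
F = −kT ln Z = −5.63 × ln(2.509) = −5.63 × 0.9199 = -5.2 ×10⁻²¹ J.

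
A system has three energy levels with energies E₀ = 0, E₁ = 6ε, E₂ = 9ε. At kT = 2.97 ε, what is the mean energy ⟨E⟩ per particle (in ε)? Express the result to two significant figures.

Eᵢ/kT = 0, 2.020, 3.030.
Z = Σ e^(−Eᵢ/kT) = e^(−0) + e^(−2.020) + e^(−3.030) = 1.000 + 0.1327 + 0.04832 = 1.181.
⟨E⟩ = Σ Eᵢ e^(−Eᵢ/kT) / Z = (0·1.000 + 6·0.1327 + 9·0.04832) / 1.181 = 1.0 ε.

1.0 ε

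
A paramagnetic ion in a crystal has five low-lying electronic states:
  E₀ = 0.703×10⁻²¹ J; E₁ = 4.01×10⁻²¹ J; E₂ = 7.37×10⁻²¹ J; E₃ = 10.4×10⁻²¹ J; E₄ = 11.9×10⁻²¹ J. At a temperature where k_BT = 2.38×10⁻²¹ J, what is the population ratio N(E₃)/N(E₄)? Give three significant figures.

1.88

n₃/n₄ = exp[−(E₃−E₄)/kT] = exp(−(-1.5 ×10⁻²¹ J)/(2.38 ×10⁻²¹ J)) = exp(0.63025) = 1.88.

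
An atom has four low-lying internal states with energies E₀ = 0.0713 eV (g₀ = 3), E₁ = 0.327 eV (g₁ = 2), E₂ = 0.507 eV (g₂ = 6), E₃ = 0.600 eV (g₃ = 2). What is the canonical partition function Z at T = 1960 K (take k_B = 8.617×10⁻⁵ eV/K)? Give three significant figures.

Z = 2.61

k_BT = 8.617×10⁻⁵ × 1960 K = 0.16889 eV.
Eᵢ/kT = 0.42217, 1.9362, 3.0020, 3.5526.
Z = Σ gᵢe^(−Eᵢ/kT) = 3·e^(−0.42217) + 2·e^(−1.9362) + 6·e^(−3.0020) + 2·e^(−3.5526) = 1.9669 + 0.28850 + 0.29813 + 0.057300 = 2.6108.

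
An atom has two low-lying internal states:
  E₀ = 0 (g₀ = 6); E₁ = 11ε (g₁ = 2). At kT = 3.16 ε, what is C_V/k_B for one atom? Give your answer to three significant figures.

0.122

Eᵢ/kT = 0, 3.4810.
Z = Σ gᵢe^(−Eᵢ/kT) = 6·e^(−0) + 2·e^(−3.4810) = 6.0000 + 0.061553 = 6.0616.
⟨E⟩ = 0.11170 ε, ⟨E²⟩ = 1.2287 ε².
C_V/k_B = (⟨E²⟩ − ⟨E⟩²)/(kT)² = (1.2287 − 0.012477)/9.9856 = 0.122.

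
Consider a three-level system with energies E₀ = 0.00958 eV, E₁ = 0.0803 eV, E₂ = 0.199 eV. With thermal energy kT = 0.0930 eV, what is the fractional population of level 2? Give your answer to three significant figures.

0.0816

Eᵢ/kT = 0.10301, 0.86344, 2.1398.
Z = Σ e^(−Eᵢ/kT) = e^(−0.10301) + e^(−0.86344) + e^(−2.1398) = 0.90212 + 0.42171 + 0.11768 = 1.4415.
P₂ = e^(−E₂/kT) / Z = 0.11768/1.4415 = 0.0816.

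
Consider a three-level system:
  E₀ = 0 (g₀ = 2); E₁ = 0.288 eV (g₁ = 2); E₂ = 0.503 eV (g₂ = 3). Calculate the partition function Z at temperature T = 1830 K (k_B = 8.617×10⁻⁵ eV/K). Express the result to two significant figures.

k_BT = 8.617×10⁻⁵ × 1830 K = 0.1577 eV.
Eᵢ/kT = 0, 1.826, 3.190.
Z = Σ gᵢe^(−Eᵢ/kT) = 2·e^(−0) + 2·e^(−1.826) + 3·e^(−3.190) = 2.000 + 0.3221 + 0.1235 = 2.446.

Z = 2.4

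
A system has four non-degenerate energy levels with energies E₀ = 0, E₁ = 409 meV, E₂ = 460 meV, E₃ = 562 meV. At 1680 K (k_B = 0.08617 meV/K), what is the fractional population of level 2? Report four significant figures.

0.03717

k_BT = 0.08617 × 1680 K = 144.766 meV.
Eᵢ/kT = 0, 2.82525, 3.17754, 3.88213.
Z = Σ e^(−Eᵢ/kT) = e^(−0) + e^(−2.82525) + e^(−3.17754) + e^(−3.88213) = 1.00000 + 0.0592938 + 0.0416881 + 0.0206069 = 1.12159.
P₂ = e^(−E₂/kT) / Z = 0.0416881/1.12159 = 0.03717.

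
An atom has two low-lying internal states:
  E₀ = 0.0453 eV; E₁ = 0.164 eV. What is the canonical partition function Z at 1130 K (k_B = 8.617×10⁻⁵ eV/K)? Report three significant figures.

Z = 0.814

k_BT = 8.617×10⁻⁵ × 1130 K = 0.097372 eV.
Eᵢ/kT = 0.46523, 1.6843.
Z = Σ e^(−Eᵢ/kT) = e^(−0.46523) + e^(−1.6843) = 0.62799 + 0.18557 = 0.81356.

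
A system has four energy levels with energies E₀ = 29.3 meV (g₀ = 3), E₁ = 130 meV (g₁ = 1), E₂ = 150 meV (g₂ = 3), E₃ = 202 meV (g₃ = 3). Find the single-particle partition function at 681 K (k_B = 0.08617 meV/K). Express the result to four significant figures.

Z = 2.259

k_BT = 0.08617 × 681 K = 58.6818 meV.
Eᵢ/kT = 0.499303, 2.21534, 2.55616, 3.44229.
Z = Σ gᵢe^(−Eᵢ/kT) = 3·e^(−0.499303) + 1·e^(−2.21534) + 3·e^(−2.55616) + 3·e^(−3.44229) = 1.82086 + 0.109116 + 0.232806 + 0.0959740 = 2.25876.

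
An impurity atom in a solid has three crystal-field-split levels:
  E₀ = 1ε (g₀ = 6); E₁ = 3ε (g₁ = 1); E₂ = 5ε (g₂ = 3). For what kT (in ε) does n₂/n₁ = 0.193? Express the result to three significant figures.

0.729 ε

n₂/n₁ = (g₂/g₁) exp[−(E₂−E₁)/kT] = 0.193.
⇒ (E₂−E₁)/kT = ln((3/1)/0.193) = ln(15.544) = 2.7437.
kT = 2ε / 2.7437 = 0.729 ε.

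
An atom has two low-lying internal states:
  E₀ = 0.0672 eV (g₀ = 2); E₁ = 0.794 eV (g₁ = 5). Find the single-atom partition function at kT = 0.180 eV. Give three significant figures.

Eᵢ/kT = 0.37333, 4.4111.
Z = Σ gᵢe^(−Eᵢ/kT) = 2·e^(−0.37333) + 5·e^(−4.4111) = 1.3769 + 0.060709 = 1.4376.

Z = 1.44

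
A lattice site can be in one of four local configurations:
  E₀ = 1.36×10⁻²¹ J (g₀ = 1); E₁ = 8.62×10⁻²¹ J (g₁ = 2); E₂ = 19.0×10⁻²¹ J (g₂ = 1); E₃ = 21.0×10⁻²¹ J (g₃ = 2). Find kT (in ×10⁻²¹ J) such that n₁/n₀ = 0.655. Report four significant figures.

6.504 ×10⁻²¹ J

n₁/n₀ = (g₁/g₀) exp[−(E₁−E₀)/kT] = 0.655.
⇒ (E₁−E₀)/kT = ln((2/1)/0.655) = ln(3.05344) = 1.11627.
kT = 7.26 ×10⁻²¹ J / 1.11627 = 6.504 ×10⁻²¹ J.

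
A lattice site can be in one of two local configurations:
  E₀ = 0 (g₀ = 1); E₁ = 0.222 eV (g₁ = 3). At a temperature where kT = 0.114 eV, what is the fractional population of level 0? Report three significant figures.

Eᵢ/kT = 0, 1.9474.
Z = Σ gᵢe^(−Eᵢ/kT) = 1·e^(−0) + 3·e^(−1.9474) = 1.0000 + 0.42793 = 1.4279.
P₀ = g₀ e^(−E₀/kT) / Z = 1.0000/1.4279 = 0.700.

0.700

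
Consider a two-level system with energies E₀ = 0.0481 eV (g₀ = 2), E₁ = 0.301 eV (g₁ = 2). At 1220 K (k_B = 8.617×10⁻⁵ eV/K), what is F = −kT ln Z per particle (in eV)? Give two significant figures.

k_BT = 8.617×10⁻⁵ × 1220 K = 0.1051 eV.
Eᵢ/kT = 0.4577, 2.864.
Z = Σ gᵢe^(−Eᵢ/kT) = 2·e^(−0.4577) + 2·e^(−2.864) = 1.265 + 0.1141 = 1.379.
F = −kT ln Z = −0.1051 × ln(1.379) = −0.1051 × 0.3214 = -0.034 eV.

-0.034 eV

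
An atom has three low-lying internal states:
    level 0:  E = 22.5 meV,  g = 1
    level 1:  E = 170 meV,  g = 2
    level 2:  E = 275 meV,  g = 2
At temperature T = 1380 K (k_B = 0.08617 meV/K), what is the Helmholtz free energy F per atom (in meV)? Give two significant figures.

k_BT = 0.08617 × 1380 K = 118.9 meV.
Eᵢ/kT = 0.1892, 1.430, 2.313.
Z = Σ gᵢe^(−Eᵢ/kT) = 1·e^(−0.1892) + 2·e^(−1.430) + 2·e^(−2.313) = 0.8276 + 0.4786 + 0.1979 = 1.504.
F = −kT ln Z = −118.9 × ln(1.504) = −118.9 × 0.4081 = -49 meV.

-49 meV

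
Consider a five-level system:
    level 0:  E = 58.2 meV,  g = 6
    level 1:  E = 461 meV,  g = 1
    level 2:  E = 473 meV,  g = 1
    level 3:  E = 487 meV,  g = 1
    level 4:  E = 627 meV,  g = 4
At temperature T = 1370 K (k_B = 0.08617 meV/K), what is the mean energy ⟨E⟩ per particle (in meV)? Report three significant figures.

k_BT = 0.08617 × 1370 K = 118.05 meV.
Eᵢ/kT = 0.49301, 3.9051, 4.0068, 4.1254, 5.3113.
Z = Σ gᵢe^(−Eᵢ/kT) = 6·e^(−0.49301) + 1·e^(−3.9051) + 1·e^(−4.0068) + 1·e^(−4.1254) + 4·e^(−5.3113) = 3.6647 + 0.020139 + 0.018192 + 0.016157 + 0.019742 = 3.7389.
⟨E⟩ = Σ Eᵢ gᵢe^(−Eᵢ/kT) / Z = (58.2·3.6647 + 461·0.020139 + 473·0.018192 + 487·0.016157 + 627·0.019742) / 3.7389 = 67.2 meV.

67.2 meV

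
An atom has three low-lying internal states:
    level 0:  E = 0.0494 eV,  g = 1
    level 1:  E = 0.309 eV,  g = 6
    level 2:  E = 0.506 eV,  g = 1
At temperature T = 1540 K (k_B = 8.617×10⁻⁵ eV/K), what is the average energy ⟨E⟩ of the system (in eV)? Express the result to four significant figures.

0.1743 eV

k_BT = 8.617×10⁻⁵ × 1540 K = 0.132702 eV.
Eᵢ/kT = 0.372263, 2.32853, 3.81305.
Z = Σ gᵢe^(−Eᵢ/kT) = 1·e^(−0.372263) + 6·e^(−2.32853) + 1·e^(−3.81305) = 0.689173 + 0.584633 + 0.0220807 = 1.29589.
⟨E⟩ = Σ Eᵢ gᵢe^(−Eᵢ/kT) / Z = (0.0494·0.689173 + 0.309·0.584633 + 0.506·0.0220807) / 1.29589 = 0.1743 eV.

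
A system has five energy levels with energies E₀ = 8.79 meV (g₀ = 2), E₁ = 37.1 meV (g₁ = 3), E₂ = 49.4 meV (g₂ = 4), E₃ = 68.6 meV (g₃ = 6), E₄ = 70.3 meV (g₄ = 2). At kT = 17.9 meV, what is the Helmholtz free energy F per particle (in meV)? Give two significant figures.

Eᵢ/kT = 0.4911, 2.073, 2.760, 3.832, 3.927.
Z = Σ gᵢe^(−Eᵢ/kT) = 2·e^(−0.4911) + 3·e^(−2.073) + 4·e^(−2.760) + 6·e^(−3.832) + 2·e^(−3.927) = 1.224 + 0.3774 + 0.2532 + 0.1300 + 0.03941 = 2.024.
F = −kT ln Z = −17.9 × ln(2.024) = −17.9 × 0.7051 = -13 meV.

-13 meV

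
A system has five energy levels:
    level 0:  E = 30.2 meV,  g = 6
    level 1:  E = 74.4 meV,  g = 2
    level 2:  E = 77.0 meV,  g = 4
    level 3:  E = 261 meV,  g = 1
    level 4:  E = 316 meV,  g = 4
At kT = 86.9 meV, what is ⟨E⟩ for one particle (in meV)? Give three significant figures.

Eᵢ/kT = 0.34753, 0.85616, 0.88608, 3.0035, 3.6364.
Z = Σ gᵢe^(−Eᵢ/kT) = 6·e^(−0.34753) + 2·e^(−0.85616) + 4·e^(−0.88608) + 1·e^(−3.0035) + 4·e^(−3.6364) = 4.2386 + 0.84958 + 1.6491 + 0.049613 + 0.10539 = 6.8923.
⟨E⟩ = Σ Eᵢ gᵢe^(−Eᵢ/kT) / Z = (30.2·4.2386 + 74.4·0.84958 + 77.0·1.6491 + 261·0.049613 + 316·0.10539) / 6.8923 = 52.9 meV.

52.9 meV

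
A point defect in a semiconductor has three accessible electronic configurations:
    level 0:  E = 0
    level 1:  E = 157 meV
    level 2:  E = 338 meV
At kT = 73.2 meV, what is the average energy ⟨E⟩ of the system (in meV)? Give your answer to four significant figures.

Eᵢ/kT = 0, 2.14481, 4.61749.
Z = Σ e^(−Eᵢ/kT) = e^(−0) + e^(−2.14481) + e^(−4.61749) = 1.00000 + 0.117090 + 0.00987756 = 1.12697.
⟨E⟩ = Σ Eᵢ e^(−Eᵢ/kT) / Z = (0·1.00000 + 157·0.117090 + 338·0.00987756) / 1.12697 = 19.27 meV.

19.27 meV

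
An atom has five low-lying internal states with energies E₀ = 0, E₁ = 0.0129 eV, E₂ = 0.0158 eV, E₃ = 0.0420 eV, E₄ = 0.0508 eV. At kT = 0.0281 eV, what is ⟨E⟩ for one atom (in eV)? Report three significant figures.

0.0135 eV

Eᵢ/kT = 0, 0.45907, 0.56228, 1.4947, 1.8078.
Z = Σ e^(−Eᵢ/kT) = e^(−0) + e^(−0.45907) + e^(−0.56228) + e^(−1.4947) + e^(−1.8078) = 1.0000 + 0.63187 + 0.56991 + 0.22432 + 0.16401 = 2.5901.
⟨E⟩ = Σ Eᵢ e^(−Eᵢ/kT) / Z = (0·1.0000 + 0.0129·0.63187 + 0.0158·0.56991 + 0.0420·0.22432 + 0.0508·0.16401) / 2.5901 = 0.0135 eV.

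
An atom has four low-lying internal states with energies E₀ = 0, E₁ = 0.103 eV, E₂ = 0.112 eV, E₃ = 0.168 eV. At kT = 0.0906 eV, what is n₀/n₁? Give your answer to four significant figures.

3.117

n₀/n₁ = exp[−(E₀−E₁)/kT] = exp(−(-0.103 eV)/(0.0906 eV)) = exp(1.13687) = 3.117.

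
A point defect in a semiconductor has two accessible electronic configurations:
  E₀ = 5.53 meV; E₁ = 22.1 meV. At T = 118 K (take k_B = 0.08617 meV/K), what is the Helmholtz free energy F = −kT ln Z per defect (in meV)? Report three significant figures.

k_BT = 0.08617 × 118 K = 10.168 meV.
Eᵢ/kT = 0.54386, 2.1735.
Z = Σ e^(−Eᵢ/kT) = e^(−0.54386) + e^(−2.1735) = 0.58050 + 0.11378 = 0.69428.
F = −kT ln Z = −10.168 × ln(0.69428) = −10.168 × -0.36488 = 3.71 meV.

3.71 meV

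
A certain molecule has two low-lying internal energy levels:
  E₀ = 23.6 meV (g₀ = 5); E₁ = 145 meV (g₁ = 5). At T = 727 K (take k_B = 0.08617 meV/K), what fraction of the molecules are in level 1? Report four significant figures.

0.1259

k_BT = 0.08617 × 727 K = 62.6456 meV.
Eᵢ/kT = 0.376722, 2.31461.
Z = Σ gᵢe^(−Eᵢ/kT) = 5·e^(−0.376722) + 5·e^(−2.31461) = 3.43053 + 0.494024 = 3.92455.
P₁ = g₁ e^(−E₁/kT) / Z = 0.494024/3.92455 = 0.1259.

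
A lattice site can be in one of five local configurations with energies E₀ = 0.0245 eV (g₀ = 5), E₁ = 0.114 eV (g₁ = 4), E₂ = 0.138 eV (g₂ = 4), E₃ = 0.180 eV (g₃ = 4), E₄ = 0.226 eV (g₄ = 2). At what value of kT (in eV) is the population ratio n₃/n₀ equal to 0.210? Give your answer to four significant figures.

0.1163 eV

n₃/n₀ = (g₃/g₀) exp[−(E₃−E₀)/kT] = 0.210.
⇒ (E₃−E₀)/kT = ln((4/5)/0.210) = ln(3.80952) = 1.33750.
kT = 0.1555 eV / 1.33750 = 0.1163 eV.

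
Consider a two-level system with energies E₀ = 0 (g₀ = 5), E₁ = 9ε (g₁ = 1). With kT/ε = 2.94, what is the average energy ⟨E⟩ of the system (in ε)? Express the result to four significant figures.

0.08351 ε

Eᵢ/kT = 0, 3.06122.
Z = Σ gᵢe^(−Eᵢ/kT) = 5·e^(−0) + 1·e^(−3.06122) = 5.00000 + 0.0468305 = 5.04683.
⟨E⟩ = Σ Eᵢ gᵢe^(−Eᵢ/kT) / Z = (0·5.00000 + 9·0.0468305) / 5.04683 = 0.08351 ε.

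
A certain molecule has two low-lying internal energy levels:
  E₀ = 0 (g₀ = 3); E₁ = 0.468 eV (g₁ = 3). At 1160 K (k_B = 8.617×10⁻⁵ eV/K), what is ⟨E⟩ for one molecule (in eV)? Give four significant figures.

0.004294 eV

k_BT = 8.617×10⁻⁵ × 1160 K = 0.0999572 eV.
Eᵢ/kT = 0, 4.68200.
Z = Σ gᵢe^(−Eᵢ/kT) = 3·e^(−0) + 3·e^(−4.68200) = 3.00000 + 0.0277814 = 3.02778.
⟨E⟩ = Σ Eᵢ gᵢe^(−Eᵢ/kT) / Z = (0·3.00000 + 0.468·0.0277814) / 3.02778 = 0.004294 eV.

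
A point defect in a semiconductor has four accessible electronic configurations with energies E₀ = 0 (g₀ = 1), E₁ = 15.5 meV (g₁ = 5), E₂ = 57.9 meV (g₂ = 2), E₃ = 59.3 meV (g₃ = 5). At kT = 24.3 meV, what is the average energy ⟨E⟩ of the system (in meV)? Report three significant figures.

18.2 meV

Eᵢ/kT = 0, 0.63786, 2.3827, 2.4403.
Z = Σ gᵢe^(−Eᵢ/kT) = 1·e^(−0) + 5·e^(−0.63786) + 2·e^(−2.3827) + 5·e^(−2.4403) = 1.0000 + 2.6421 + 0.18460 + 0.43567 = 4.2624.
⟨E⟩ = Σ Eᵢ gᵢe^(−Eᵢ/kT) / Z = (0·1.0000 + 15.5·2.6421 + 57.9·0.18460 + 59.3·0.43567) / 4.2624 = 18.2 meV.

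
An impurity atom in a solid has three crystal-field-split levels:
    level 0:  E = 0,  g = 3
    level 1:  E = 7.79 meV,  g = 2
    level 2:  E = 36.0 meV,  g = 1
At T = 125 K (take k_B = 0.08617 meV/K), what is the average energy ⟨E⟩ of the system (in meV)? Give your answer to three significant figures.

k_BT = 0.08617 × 125 K = 10.771 meV.
Eᵢ/kT = 0, 0.72324, 3.3423.
Z = Σ gᵢe^(−Eᵢ/kT) = 3·e^(−0) + 2·e^(−0.72324) + 1·e^(−3.3423) = 3.0000 + 0.97036 + 0.035356 = 4.0057.
⟨E⟩ = Σ Eᵢ gᵢe^(−Eᵢ/kT) / Z = (0·3.0000 + 7.79·0.97036 + 36.0·0.035356) / 4.0057 = 2.20 meV.

2.20 meV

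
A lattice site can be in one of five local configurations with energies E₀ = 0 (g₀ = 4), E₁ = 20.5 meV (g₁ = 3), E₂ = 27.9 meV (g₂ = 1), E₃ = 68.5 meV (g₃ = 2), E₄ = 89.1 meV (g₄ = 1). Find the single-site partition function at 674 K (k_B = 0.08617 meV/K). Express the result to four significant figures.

k_BT = 0.08617 × 674 K = 58.0786 meV.
Eᵢ/kT = 0, 0.352970, 0.480383, 1.17944, 1.53413.
Z = Σ gᵢe^(−Eᵢ/kT) = 4·e^(−0) + 3·e^(−0.352970) + 1·e^(−0.480383) + 2·e^(−1.17944) + 1·e^(−1.53413) = 4.00000 + 2.10779 + 0.618546 + 0.614902 + 0.215643 = 7.55688.

Z = 7.557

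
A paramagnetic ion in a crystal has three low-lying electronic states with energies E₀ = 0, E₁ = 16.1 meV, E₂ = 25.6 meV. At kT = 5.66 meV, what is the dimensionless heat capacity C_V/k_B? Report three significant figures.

Eᵢ/kT = 0, 2.8445, 4.5230.
Z = Σ e^(−Eᵢ/kT) = e^(−0) + e^(−2.8445) + e^(−4.5230) = 1.0000 + 0.058163 + 0.010856 = 1.0690.
⟨E⟩ = 1.1360 meV, ⟨E²⟩ = 20.759 meV².
C_V/k_B = (⟨E²⟩ − ⟨E⟩²)/(kT)² = (20.759 − 1.2905)/32.036 = 0.608.

0.608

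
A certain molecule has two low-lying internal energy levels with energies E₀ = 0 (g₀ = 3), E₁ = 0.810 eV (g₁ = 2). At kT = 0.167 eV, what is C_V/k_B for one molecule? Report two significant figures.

Eᵢ/kT = 0, 4.850.
Z = Σ gᵢe^(−Eᵢ/kT) = 3·e^(−0) + 2·e^(−4.850) = 3.000 + 0.01566 = 3.016.
⟨E⟩ = 0.004206 eV, ⟨E²⟩ = 0.003407 eV².
C_V/k_B = (⟨E²⟩ − ⟨E⟩²)/(kT)² = (0.003407 − 0.00001769)/0.02789 = 0.12.

0.12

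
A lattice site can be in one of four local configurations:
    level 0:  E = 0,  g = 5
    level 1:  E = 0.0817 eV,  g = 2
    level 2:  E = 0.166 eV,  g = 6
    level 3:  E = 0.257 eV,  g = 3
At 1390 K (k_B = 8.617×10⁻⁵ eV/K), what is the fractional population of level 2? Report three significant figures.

k_BT = 8.617×10⁻⁵ × 1390 K = 0.11978 eV.
Eᵢ/kT = 0, 0.68208, 1.3859, 2.1456.
Z = Σ gᵢe^(−Eᵢ/kT) = 5·e^(−0) + 2·e^(−0.68208) + 6·e^(−1.3859) + 3·e^(−2.1456) = 5.0000 + 1.0111 + 1.5006 + 0.35099 = 7.8627.
P₂ = g₂ e^(−E₂/kT) / Z = 1.5006/7.8627 = 0.191.

0.191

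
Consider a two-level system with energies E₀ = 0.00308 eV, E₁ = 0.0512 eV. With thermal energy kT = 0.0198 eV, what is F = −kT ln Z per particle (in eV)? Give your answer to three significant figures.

0.00141 eV

Eᵢ/kT = 0.15556, 2.5859.
Z = Σ e^(−Eᵢ/kT) = e^(−0.15556) + e^(−2.5859) = 0.85594 + 0.075328 = 0.93127.
F = −kT ln Z = −0.0198 × ln(0.93127) = −0.0198 × -0.071206 = 0.00141 eV.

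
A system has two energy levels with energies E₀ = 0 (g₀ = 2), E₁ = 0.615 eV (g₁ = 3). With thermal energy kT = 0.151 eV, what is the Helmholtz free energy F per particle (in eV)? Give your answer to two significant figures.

Eᵢ/kT = 0, 4.073.
Z = Σ gᵢe^(−Eᵢ/kT) = 2·e^(−0) + 3·e^(−4.073) = 2.000 + 0.05108 = 2.051.
F = −kT ln Z = −0.151 × ln(2.051) = −0.151 × 0.7183 = -0.11 eV.

-0.11 eV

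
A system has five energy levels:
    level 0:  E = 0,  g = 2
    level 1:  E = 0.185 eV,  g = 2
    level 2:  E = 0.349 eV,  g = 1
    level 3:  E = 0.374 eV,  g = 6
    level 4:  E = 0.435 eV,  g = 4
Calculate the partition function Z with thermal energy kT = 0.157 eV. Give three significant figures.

Eᵢ/kT = 0, 1.1783, 2.2229, 2.3822, 2.7707.
Z = Σ gᵢe^(−Eᵢ/kT) = 2·e^(−0) + 2·e^(−1.1783) + 1·e^(−2.2229) + 6·e^(−2.3822) + 4·e^(−2.7707) = 2.0000 + 0.61560 + 0.10829 + 0.55408 + 0.25047 = 3.5284.

Z = 3.53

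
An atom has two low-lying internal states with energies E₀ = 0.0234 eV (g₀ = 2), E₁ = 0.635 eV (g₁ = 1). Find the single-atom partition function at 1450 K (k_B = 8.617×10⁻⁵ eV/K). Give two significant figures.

k_BT = 8.617×10⁻⁵ × 1450 K = 0.1249 eV.
Eᵢ/kT = 0.1873, 5.084.
Z = Σ gᵢe^(−Eᵢ/kT) = 2·e^(−0.1873) + 1·e^(−5.084) = 1.658 + 0.006195 = 1.664.

Z = 1.7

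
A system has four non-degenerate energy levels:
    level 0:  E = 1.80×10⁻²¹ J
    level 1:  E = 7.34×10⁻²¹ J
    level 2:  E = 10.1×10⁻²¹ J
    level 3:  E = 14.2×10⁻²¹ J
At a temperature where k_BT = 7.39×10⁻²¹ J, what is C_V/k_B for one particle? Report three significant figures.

0.335

Eᵢ/kT = 0.24357, 0.99323, 1.3667, 1.9215.
Z = Σ e^(−Eᵢ/kT) = e^(−0.24357) + e^(−0.99323) + e^(−1.3667) + e^(−1.9215) = 0.78382 + 0.37038 + 0.25495 + 0.14639 = 1.5555.
⟨E⟩ = 5.6465, ⟨E²⟩ = 50.157.
C_V/k_B = (⟨E²⟩ − ⟨E⟩²)/(kT)² = (50.157 − 31.883)/54.612 = 0.335.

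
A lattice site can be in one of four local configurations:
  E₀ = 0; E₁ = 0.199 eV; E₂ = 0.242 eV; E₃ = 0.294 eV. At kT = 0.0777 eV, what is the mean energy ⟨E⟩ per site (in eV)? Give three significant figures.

0.0287 eV

Eᵢ/kT = 0, 2.5611, 3.1145, 3.7838.
Z = Σ e^(−Eᵢ/kT) = e^(−0) + e^(−2.5611) + e^(−3.1145) + e^(−3.7838) = 1.0000 + 0.077220 + 0.044401 + 0.022736 = 1.1444.
⟨E⟩ = Σ Eᵢ e^(−Eᵢ/kT) / Z = (0·1.0000 + 0.199·0.077220 + 0.242·0.044401 + 0.294·0.022736) / 1.1444 = 0.0287 eV.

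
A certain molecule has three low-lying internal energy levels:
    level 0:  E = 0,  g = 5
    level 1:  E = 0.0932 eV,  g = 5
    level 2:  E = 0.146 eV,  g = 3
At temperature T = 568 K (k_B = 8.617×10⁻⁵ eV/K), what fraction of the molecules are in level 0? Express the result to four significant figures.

k_BT = 8.617×10⁻⁵ × 568 K = 0.0489446 eV.
Eᵢ/kT = 0, 1.90419, 2.98296.
Z = Σ gᵢe^(−Eᵢ/kT) = 5·e^(−0) + 5·e^(−1.90419) + 3·e^(−2.98296) = 5.00000 + 0.744716 + 0.151928 = 5.89664.
P₀ = g₀ e^(−E₀/kT) / Z = 5.00000/5.89664 = 0.8479.

0.8479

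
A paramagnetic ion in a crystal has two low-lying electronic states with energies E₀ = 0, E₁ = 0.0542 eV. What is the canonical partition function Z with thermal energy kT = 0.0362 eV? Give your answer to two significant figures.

Eᵢ/kT = 0, 1.497.
Z = Σ e^(−Eᵢ/kT) = e^(−0) + e^(−1.497) = 1.000 + 0.2238 = 1.224.

Z = 1.2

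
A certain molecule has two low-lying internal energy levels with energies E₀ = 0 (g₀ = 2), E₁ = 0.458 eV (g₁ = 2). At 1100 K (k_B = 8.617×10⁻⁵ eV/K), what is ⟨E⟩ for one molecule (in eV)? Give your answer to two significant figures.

k_BT = 8.617×10⁻⁵ × 1100 K = 0.09479 eV.
Eᵢ/kT = 0, 4.832.
Z = Σ gᵢe^(−Eᵢ/kT) = 2·e^(−0) + 2·e^(−4.832) = 2.000 + 0.01594 = 2.016.
⟨E⟩ = Σ Eᵢ gᵢe^(−Eᵢ/kT) / Z = (0·2.000 + 0.458·0.01594) / 2.016 = 0.0036 eV.

0.0036 eV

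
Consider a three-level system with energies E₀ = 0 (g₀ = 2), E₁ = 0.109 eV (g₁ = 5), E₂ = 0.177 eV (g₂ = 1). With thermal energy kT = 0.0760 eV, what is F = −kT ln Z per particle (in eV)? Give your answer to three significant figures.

Eᵢ/kT = 0, 1.4342, 2.3289.
Z = Σ gᵢe^(−Eᵢ/kT) = 2·e^(−0) + 5·e^(−1.4342) + 1·e^(−2.3289) = 2.0000 + 1.1915 + 0.097403 = 3.2889.
F = −kT ln Z = −0.0760 × ln(3.2889) = −0.0760 × 1.1906 = -0.0905 eV.

-0.0905 eV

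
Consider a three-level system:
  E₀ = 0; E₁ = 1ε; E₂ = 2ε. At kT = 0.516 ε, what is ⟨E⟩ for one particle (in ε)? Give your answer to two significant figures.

Eᵢ/kT = 0, 1.938, 3.876.
Z = Σ e^(−Eᵢ/kT) = e^(−0) + e^(−1.938) + e^(−3.876) = 1.000 + 0.1440 + 0.02073 = 1.165.
⟨E⟩ = Σ Eᵢ e^(−Eᵢ/kT) / Z = (0·1.000 + 1·0.1440 + 2·0.02073) / 1.165 = 0.16 ε.

0.16 ε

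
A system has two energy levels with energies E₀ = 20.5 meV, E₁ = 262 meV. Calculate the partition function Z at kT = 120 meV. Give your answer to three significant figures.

Z = 0.956

Eᵢ/kT = 0.17083, 2.1833.
Z = Σ e^(−Eᵢ/kT) = e^(−0.17083) + e^(−2.1833) = 0.84296 + 0.11267 = 0.95563.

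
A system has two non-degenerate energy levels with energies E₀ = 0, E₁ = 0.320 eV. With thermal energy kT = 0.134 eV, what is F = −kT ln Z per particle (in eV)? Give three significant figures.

Eᵢ/kT = 0, 2.3881.
Z = Σ e^(−Eᵢ/kT) = e^(−0) + e^(−2.3881) = 1.0000 + 0.091804 = 1.0918.
F = −kT ln Z = −0.134 × ln(1.0918) = −0.134 × 0.087828 = -0.0118 eV.

-0.0118 eV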